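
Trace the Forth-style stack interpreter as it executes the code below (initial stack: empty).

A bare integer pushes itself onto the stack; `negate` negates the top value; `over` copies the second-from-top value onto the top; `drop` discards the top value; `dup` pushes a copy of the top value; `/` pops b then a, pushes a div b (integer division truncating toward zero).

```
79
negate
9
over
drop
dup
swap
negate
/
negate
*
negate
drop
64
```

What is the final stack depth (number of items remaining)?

1

79     -> [79]
negate -> [-79]
9      -> [-79, 9]
over   -> [-79, 9, -79]
drop   -> [-79, 9]
dup    -> [-79, 9, 9]
swap   -> [-79, 9, 9]
negate -> [-79, 9, -9]
/      -> [-79, -1]
negate -> [-79, 1]
*      -> [-79]
negate -> [79]
drop   -> []
64     -> [64]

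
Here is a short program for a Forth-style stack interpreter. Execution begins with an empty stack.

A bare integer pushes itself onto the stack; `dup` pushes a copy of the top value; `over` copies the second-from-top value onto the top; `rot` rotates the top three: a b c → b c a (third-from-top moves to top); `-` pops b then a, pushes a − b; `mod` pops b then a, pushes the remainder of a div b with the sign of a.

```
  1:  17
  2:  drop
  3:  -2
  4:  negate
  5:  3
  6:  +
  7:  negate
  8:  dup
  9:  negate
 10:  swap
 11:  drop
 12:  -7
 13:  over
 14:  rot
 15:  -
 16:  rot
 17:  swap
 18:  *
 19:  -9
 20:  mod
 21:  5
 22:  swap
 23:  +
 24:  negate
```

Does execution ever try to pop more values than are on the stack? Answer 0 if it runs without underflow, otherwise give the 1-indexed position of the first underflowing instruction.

16

17     -> [17]
drop   -> []
-2     -> [-2]
negate -> [2]
3      -> [2, 3]
+      -> [5]
negate -> [-5]
dup    -> [-5, -5]
negate -> [-5, 5]
swap   -> [5, -5]
drop   -> [5]
-7     -> [5, -7]
over   -> [5, -7, 5]
rot    -> [-7, 5, 5]
-      -> [-7, 0]
rot  — needs 3 operands, stack has 2 → underflow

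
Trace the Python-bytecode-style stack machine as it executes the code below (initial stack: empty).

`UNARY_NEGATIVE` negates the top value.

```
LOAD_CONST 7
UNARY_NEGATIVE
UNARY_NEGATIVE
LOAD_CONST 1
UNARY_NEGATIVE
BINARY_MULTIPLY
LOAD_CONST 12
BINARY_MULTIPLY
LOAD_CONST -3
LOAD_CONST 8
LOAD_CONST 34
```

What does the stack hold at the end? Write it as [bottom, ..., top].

LOAD_CONST 7    -> 7
UNARY_NEGATIVE  -> -7
UNARY_NEGATIVE  -> 7
LOAD_CONST 1    -> 7 1
UNARY_NEGATIVE  -> 7 -1
BINARY_MULTIPLY -> -7
LOAD_CONST 12   -> -7 12
BINARY_MULTIPLY -> -84
LOAD_CONST -3   -> -84 -3
LOAD_CONST 8    -> -84 -3 8
LOAD_CONST 34   -> -84 -3 8 34

[-84, -3, 8, 34]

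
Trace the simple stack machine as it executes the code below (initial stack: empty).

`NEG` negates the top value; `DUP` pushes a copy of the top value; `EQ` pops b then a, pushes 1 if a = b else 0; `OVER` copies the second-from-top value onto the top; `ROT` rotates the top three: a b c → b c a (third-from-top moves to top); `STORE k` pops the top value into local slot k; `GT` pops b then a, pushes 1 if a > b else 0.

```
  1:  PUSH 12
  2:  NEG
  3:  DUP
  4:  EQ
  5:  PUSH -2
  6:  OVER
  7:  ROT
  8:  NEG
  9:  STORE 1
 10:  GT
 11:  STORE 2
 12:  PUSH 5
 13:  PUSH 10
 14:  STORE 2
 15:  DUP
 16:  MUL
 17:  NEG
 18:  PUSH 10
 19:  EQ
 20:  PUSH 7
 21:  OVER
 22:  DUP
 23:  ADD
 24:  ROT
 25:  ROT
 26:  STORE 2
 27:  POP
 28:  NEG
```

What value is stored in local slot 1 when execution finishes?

PUSH 12 → [12]
NEG     → [-12]
DUP     → [-12, -12]
EQ      → [1]
PUSH -2 → [1, -2]
OVER    → [1, -2, 1]
ROT     → [-2, 1, 1]
NEG     → [-2, 1, -1]
STORE 1 → [-2, 1]
GT      → [0]
STORE 2 → []
PUSH 5  → [5]
PUSH 10 → [5, 10]
STORE 2 → [5]
DUP     → [5, 5]
MUL     → [25]
NEG     → [-25]
PUSH 10 → [-25, 10]
EQ      → [0]
PUSH 7  → [0, 7]
OVER    → [0, 7, 0]
DUP     → [0, 7, 0, 0]
ADD     → [0, 7, 0]
ROT     → [7, 0, 0]
ROT     → [0, 0, 7]
STORE 2 → [0, 0]
POP     → [0]
NEG     → [0]

-1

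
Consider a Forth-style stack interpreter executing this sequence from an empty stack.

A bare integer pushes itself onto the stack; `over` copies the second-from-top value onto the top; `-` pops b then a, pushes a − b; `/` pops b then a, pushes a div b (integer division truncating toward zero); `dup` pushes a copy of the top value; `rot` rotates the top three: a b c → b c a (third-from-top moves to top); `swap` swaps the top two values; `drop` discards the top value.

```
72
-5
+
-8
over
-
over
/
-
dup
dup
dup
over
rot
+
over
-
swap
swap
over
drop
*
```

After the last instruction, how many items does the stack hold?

72    [72]
-5    [72, -5]
+     [67]
-8    [67, -8]
over  [67, -8, 67]
-     [67, -75]
over  [67, -75, 67]
/     [67, -1]
-     [68]
dup   [68, 68]
dup   [68, 68, 68]
dup   [68, 68, 68, 68]
over  [68, 68, 68, 68, 68]
rot   [68, 68, 68, 68, 68]
+     [68, 68, 68, 136]
over  [68, 68, 68, 136, 68]
-     [68, 68, 68, 68]
swap  [68, 68, 68, 68]
swap  [68, 68, 68, 68]
over  [68, 68, 68, 68, 68]
drop  [68, 68, 68, 68]
*     [68, 68, 4624]

3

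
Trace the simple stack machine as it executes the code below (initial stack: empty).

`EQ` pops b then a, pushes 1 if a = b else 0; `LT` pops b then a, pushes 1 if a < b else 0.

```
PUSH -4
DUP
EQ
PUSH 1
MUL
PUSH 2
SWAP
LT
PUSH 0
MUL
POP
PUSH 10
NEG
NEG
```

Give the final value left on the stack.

PUSH -4 → [-4]
DUP     → [-4, -4]
EQ      → [1]
PUSH 1  → [1, 1]
MUL     → [1]
PUSH 2  → [1, 2]
SWAP    → [2, 1]
LT      → [0]
PUSH 0  → [0, 0]
MUL     → [0]
POP     → []
PUSH 10 → [10]
NEG     → [-10]
NEG     → [10]

10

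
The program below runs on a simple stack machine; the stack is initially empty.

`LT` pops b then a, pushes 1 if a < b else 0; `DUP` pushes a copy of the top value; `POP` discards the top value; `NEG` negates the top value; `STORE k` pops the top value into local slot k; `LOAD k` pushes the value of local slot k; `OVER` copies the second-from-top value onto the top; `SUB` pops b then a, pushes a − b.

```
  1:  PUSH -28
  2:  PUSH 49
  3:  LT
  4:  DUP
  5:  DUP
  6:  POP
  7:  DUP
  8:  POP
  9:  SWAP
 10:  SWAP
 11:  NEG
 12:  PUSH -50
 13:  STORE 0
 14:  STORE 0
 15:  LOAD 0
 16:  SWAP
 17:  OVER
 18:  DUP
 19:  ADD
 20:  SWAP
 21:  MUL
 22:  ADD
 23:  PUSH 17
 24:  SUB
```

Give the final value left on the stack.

PUSH -28  -28
PUSH 49   -28 49
LT        1
DUP       1 1
DUP       1 1 1
POP       1 1
DUP       1 1 1
POP       1 1
SWAP      1 1
SWAP      1 1
NEG       1 -1
PUSH -50  1 -1 -50
STORE 0   1 -1
STORE 0   1
LOAD 0    1 -1
SWAP      -1 1
OVER      -1 1 -1
DUP       -1 1 -1 -1
ADD       -1 1 -2
SWAP      -1 -2 1
MUL       -1 -2
ADD       -3
PUSH 17   -3 17
SUB       -20

-20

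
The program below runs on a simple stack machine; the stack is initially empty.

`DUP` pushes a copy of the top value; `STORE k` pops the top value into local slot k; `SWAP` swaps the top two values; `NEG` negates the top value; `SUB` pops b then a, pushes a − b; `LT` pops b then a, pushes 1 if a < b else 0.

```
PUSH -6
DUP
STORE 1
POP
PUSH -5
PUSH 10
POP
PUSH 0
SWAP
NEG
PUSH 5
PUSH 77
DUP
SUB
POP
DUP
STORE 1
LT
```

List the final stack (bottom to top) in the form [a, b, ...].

[0, 0]

PUSH -6  -6
DUP      -6 -6
STORE 1  -6
POP      (empty)
PUSH -5  -5
PUSH 10  -5 10
POP      -5
PUSH 0   -5 0
SWAP     0 -5
NEG      0 5
PUSH 5   0 5 5
PUSH 77  0 5 5 77
DUP      0 5 5 77 77
SUB      0 5 5 0
POP      0 5 5
DUP      0 5 5 5
STORE 1  0 5 5
LT       0 0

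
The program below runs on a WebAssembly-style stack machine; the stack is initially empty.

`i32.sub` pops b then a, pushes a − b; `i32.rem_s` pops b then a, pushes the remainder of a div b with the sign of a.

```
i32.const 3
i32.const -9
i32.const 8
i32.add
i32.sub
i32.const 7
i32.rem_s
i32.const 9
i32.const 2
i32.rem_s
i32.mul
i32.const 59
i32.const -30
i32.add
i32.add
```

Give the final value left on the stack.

i32.const 3    3
i32.const -9   3 -9
i32.const 8    3 -9 8
i32.add        3 -1
i32.sub        4
i32.const 7    4 7
i32.rem_s      4
i32.const 9    4 9
i32.const 2    4 9 2
i32.rem_s      4 1
i32.mul        4
i32.const 59   4 59
i32.const -30  4 59 -30
i32.add        4 29
i32.add        33

33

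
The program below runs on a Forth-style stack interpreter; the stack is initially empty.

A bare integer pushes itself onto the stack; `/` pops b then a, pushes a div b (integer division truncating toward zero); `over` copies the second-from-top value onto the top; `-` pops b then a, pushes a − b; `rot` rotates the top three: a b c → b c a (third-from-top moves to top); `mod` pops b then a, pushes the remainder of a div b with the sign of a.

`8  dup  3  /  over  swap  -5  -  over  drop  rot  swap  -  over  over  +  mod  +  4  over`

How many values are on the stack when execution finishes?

3

8    -> 8
dup  -> 8 8
3    -> 8 8 3
/    -> 8 2
over -> 8 2 8
swap -> 8 8 2
-5   -> 8 8 2 -5
-    -> 8 8 7
over -> 8 8 7 8
drop -> 8 8 7
rot  -> 8 7 8
swap -> 8 8 7
-    -> 8 1
over -> 8 1 8
over -> 8 1 8 1
+    -> 8 1 9
mod  -> 8 1
+    -> 9
4    -> 9 4
over -> 9 4 9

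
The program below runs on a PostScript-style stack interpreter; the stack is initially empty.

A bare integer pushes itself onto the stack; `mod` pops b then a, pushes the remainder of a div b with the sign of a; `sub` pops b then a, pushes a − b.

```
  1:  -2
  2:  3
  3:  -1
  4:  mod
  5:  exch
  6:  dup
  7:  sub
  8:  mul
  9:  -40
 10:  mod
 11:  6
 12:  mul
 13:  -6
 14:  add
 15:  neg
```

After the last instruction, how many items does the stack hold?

-2   : [-2]
3    : [-2, 3]
-1   : [-2, 3, -1]
mod  : [-2, 0]
exch : [0, -2]
dup  : [0, -2, -2]
sub  : [0, 0]
mul  : [0]
-40  : [0, -40]
mod  : [0]
6    : [0, 6]
mul  : [0]
-6   : [0, -6]
add  : [-6]
neg  : [6]

1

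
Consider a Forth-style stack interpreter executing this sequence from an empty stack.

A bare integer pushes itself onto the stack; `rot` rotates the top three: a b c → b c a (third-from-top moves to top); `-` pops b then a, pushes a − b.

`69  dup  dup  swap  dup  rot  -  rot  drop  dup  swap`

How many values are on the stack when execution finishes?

69   : [69]
dup  : [69, 69]
dup  : [69, 69, 69]
swap : [69, 69, 69]
dup  : [69, 69, 69, 69]
rot  : [69, 69, 69, 69]
-    : [69, 69, 0]
rot  : [69, 0, 69]
drop : [69, 0]
dup  : [69, 0, 0]
swap : [69, 0, 0]

3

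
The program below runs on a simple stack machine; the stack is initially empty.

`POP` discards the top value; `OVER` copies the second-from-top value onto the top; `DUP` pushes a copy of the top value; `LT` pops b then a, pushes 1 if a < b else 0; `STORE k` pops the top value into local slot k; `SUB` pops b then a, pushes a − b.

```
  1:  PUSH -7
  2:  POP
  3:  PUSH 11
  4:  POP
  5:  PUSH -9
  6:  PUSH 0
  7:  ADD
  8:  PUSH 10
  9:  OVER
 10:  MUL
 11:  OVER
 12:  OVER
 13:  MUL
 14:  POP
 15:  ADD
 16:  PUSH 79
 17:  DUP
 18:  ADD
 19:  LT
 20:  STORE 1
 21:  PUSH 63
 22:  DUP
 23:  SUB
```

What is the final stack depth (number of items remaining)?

1

PUSH -7 → [-7]
POP     → []
PUSH 11 → [11]
POP     → []
PUSH -9 → [-9]
PUSH 0  → [-9, 0]
ADD     → [-9]
PUSH 10 → [-9, 10]
OVER    → [-9, 10, -9]
MUL     → [-9, -90]
OVER    → [-9, -90, -9]
OVER    → [-9, -90, -9, -90]
MUL     → [-9, -90, 810]
POP     → [-9, -90]
ADD     → [-99]
PUSH 79 → [-99, 79]
DUP     → [-99, 79, 79]
ADD     → [-99, 158]
LT      → [1]
STORE 1 → []
PUSH 63 → [63]
DUP     → [63, 63]
SUB     → [0]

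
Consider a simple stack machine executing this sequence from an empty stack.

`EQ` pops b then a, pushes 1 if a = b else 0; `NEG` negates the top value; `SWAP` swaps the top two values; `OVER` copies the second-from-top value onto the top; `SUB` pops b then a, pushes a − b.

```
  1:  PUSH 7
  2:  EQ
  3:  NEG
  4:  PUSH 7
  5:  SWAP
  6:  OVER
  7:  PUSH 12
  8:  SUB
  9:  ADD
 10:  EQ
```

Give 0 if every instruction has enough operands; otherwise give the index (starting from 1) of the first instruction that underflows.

PUSH 7  7
EQ  — needs 2 operands, stack has 1 → underflow

2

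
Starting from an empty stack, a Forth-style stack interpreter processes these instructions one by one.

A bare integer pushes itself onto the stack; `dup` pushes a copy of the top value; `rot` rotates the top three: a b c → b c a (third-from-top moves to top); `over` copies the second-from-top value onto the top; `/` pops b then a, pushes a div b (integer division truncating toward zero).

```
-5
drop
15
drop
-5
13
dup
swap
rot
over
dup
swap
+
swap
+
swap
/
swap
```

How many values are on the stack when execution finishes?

2

-5   → [-5]
drop → []
15   → [15]
drop → []
-5   → [-5]
13   → [-5, 13]
dup  → [-5, 13, 13]
swap → [-5, 13, 13]
rot  → [13, 13, -5]
over → [13, 13, -5, 13]
dup  → [13, 13, -5, 13, 13]
swap → [13, 13, -5, 13, 13]
+    → [13, 13, -5, 26]
swap → [13, 13, 26, -5]
+    → [13, 13, 21]
swap → [13, 21, 13]
/    → [13, 1]
swap → [1, 13]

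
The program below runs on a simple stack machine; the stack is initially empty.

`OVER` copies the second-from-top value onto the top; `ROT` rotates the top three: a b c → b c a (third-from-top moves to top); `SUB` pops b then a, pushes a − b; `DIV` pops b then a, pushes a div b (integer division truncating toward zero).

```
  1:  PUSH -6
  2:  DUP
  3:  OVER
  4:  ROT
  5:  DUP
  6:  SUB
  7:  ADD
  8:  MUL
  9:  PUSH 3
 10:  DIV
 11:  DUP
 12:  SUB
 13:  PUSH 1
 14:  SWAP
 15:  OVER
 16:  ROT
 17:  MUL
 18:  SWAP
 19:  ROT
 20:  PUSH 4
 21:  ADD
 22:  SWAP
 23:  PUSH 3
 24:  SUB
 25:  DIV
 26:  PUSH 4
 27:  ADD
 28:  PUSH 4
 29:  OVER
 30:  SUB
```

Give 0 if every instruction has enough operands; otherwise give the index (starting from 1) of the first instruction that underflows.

19

PUSH -6 -> [-6]
DUP     -> [-6, -6]
OVER    -> [-6, -6, -6]
ROT     -> [-6, -6, -6]
DUP     -> [-6, -6, -6, -6]
SUB     -> [-6, -6, 0]
ADD     -> [-6, -6]
MUL     -> [36]
PUSH 3  -> [36, 3]
DIV     -> [12]
DUP     -> [12, 12]
SUB     -> [0]
PUSH 1  -> [0, 1]
SWAP    -> [1, 0]
OVER    -> [1, 0, 1]
ROT     -> [0, 1, 1]
MUL     -> [0, 1]
SWAP    -> [1, 0]
ROT  — needs 3 operands, stack has 2 → underflow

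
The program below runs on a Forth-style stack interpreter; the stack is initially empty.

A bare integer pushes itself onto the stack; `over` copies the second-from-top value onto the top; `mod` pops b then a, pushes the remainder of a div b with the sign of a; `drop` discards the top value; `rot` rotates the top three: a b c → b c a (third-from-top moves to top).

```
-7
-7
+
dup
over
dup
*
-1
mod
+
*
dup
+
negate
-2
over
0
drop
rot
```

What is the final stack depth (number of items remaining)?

-7      [-7]
-7      [-7, -7]
+       [-14]
dup     [-14, -14]
over    [-14, -14, -14]
dup     [-14, -14, -14, -14]
*       [-14, -14, 196]
-1      [-14, -14, 196, -1]
mod     [-14, -14, 0]
+       [-14, -14]
*       [196]
dup     [196, 196]
+       [392]
negate  [-392]
-2      [-392, -2]
over    [-392, -2, -392]
0       [-392, -2, -392, 0]
drop    [-392, -2, -392]
rot     [-2, -392, -392]

3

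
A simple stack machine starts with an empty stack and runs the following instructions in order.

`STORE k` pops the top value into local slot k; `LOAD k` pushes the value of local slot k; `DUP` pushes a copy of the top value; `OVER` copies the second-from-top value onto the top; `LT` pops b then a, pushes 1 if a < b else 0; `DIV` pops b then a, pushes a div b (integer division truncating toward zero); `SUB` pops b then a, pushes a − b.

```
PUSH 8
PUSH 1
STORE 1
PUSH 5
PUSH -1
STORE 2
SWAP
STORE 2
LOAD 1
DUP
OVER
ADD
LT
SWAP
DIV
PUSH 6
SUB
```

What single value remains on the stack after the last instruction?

PUSH 8   [8]
PUSH 1   [8, 1]
STORE 1  [8]
PUSH 5   [8, 5]
PUSH -1  [8, 5, -1]
STORE 2  [8, 5]
SWAP     [5, 8]
STORE 2  [5]
LOAD 1   [5, 1]
DUP      [5, 1, 1]
OVER     [5, 1, 1, 1]
ADD      [5, 1, 2]
LT       [5, 1]
SWAP     [1, 5]
DIV      [0]
PUSH 6   [0, 6]
SUB      [-6]

-6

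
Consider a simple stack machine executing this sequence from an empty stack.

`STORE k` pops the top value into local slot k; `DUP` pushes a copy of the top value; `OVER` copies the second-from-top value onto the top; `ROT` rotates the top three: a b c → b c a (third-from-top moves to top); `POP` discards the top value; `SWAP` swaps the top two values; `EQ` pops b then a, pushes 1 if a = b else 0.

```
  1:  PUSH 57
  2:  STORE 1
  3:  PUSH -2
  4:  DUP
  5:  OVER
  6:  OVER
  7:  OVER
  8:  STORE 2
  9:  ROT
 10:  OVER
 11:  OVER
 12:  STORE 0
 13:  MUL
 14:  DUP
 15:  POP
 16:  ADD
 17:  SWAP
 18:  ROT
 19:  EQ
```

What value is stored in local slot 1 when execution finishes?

57

PUSH 57  57
STORE 1  (empty)
PUSH -2  -2
DUP      -2 -2
OVER     -2 -2 -2
OVER     -2 -2 -2 -2
OVER     -2 -2 -2 -2 -2
STORE 2  -2 -2 -2 -2
ROT      -2 -2 -2 -2
OVER     -2 -2 -2 -2 -2
OVER     -2 -2 -2 -2 -2 -2
STORE 0  -2 -2 -2 -2 -2
MUL      -2 -2 -2 4
DUP      -2 -2 -2 4 4
POP      -2 -2 -2 4
ADD      -2 -2 2
SWAP     -2 2 -2
ROT      2 -2 -2
EQ       2 1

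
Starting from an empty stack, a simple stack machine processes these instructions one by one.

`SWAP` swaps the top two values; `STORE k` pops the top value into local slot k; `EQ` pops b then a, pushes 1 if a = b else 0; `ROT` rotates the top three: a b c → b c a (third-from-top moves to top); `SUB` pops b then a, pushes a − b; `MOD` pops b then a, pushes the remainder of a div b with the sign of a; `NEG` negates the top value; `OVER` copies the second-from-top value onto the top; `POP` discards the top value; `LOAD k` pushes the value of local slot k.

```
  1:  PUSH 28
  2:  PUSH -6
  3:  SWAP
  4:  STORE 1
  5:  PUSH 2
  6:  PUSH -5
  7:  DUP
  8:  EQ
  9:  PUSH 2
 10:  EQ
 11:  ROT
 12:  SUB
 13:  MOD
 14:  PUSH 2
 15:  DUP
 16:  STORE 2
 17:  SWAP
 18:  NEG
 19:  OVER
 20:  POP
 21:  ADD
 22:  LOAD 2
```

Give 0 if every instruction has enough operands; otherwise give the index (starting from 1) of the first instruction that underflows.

PUSH 28 -> [28]
PUSH -6 -> [28, -6]
SWAP    -> [-6, 28]
STORE 1 -> [-6]
PUSH 2  -> [-6, 2]
PUSH -5 -> [-6, 2, -5]
DUP     -> [-6, 2, -5, -5]
EQ      -> [-6, 2, 1]
PUSH 2  -> [-6, 2, 1, 2]
EQ      -> [-6, 2, 0]
ROT     -> [2, 0, -6]
SUB     -> [2, 6]
MOD     -> [2]
PUSH 2  -> [2, 2]
DUP     -> [2, 2, 2]
STORE 2 -> [2, 2]
SWAP    -> [2, 2]
NEG     -> [2, -2]
OVER    -> [2, -2, 2]
POP     -> [2, -2]
ADD     -> [0]
LOAD 2  -> [0, 2]

0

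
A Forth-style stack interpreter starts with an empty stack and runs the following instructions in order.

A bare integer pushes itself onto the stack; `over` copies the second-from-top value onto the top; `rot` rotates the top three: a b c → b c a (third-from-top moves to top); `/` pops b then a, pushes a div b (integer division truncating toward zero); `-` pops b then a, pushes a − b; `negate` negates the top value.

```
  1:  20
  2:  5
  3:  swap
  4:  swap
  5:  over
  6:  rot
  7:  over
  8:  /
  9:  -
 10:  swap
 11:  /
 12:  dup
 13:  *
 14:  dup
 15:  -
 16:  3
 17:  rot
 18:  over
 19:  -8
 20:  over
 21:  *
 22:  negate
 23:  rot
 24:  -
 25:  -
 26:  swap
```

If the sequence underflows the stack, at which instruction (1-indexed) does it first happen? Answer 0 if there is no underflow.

17

20   → [20]
5    → [20, 5]
swap → [5, 20]
swap → [20, 5]
over → [20, 5, 20]
rot  → [5, 20, 20]
over → [5, 20, 20, 20]
/    → [5, 20, 1]
-    → [5, 19]
swap → [19, 5]
/    → [3]
dup  → [3, 3]
*    → [9]
dup  → [9, 9]
-    → [0]
3    → [0, 3]
rot  — needs 3 operands, stack has 2 → underflow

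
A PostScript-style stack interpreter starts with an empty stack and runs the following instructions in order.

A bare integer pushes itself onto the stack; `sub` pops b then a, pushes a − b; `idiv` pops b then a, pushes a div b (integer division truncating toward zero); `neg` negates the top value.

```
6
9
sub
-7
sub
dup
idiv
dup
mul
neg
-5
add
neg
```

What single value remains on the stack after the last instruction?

6    : [6]
9    : [6, 9]
sub  : [-3]
-7   : [-3, -7]
sub  : [4]
dup  : [4, 4]
idiv : [1]
dup  : [1, 1]
mul  : [1]
neg  : [-1]
-5   : [-1, -5]
add  : [-6]
neg  : [6]

6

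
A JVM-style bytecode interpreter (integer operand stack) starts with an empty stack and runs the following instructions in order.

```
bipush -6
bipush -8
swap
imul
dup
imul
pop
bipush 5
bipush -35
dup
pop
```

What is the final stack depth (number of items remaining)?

2

bipush -6  → -6
bipush -8  → -6 -8
swap       → -8 -6
imul       → 48
dup        → 48 48
imul       → 2304
pop        → (empty)
bipush 5   → 5
bipush -35 → 5 -35
dup        → 5 -35 -35
pop        → 5 -35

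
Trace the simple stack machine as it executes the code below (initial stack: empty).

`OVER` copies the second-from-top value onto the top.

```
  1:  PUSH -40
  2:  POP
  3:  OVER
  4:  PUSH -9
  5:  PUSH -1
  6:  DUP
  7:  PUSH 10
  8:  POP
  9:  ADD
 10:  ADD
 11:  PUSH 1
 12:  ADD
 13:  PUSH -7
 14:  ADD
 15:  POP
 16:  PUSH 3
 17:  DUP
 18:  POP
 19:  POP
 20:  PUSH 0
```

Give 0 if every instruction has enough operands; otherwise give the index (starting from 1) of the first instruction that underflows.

PUSH -40 : [-40]
POP      : []
OVER  — needs 2 operands, stack has 0 → underflow

3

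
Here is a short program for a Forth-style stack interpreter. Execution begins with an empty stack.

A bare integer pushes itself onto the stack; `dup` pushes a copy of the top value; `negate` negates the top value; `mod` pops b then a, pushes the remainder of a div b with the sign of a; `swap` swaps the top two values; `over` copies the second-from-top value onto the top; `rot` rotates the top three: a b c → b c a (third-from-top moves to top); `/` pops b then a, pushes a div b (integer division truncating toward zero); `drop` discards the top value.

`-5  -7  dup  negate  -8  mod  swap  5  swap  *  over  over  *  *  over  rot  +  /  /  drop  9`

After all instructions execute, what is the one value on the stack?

9

-5      -5
-7      -5 -7
dup     -5 -7 -7
negate  -5 -7 7
-8      -5 -7 7 -8
mod     -5 -7 7
swap    -5 7 -7
5       -5 7 -7 5
swap    -5 7 5 -7
*       -5 7 -35
over    -5 7 -35 7
over    -5 7 -35 7 -35
*       -5 7 -35 -245
*       -5 7 8575
over    -5 7 8575 7
rot     -5 8575 7 7
+       -5 8575 14
/       -5 612
/       0
drop    (empty)
9       9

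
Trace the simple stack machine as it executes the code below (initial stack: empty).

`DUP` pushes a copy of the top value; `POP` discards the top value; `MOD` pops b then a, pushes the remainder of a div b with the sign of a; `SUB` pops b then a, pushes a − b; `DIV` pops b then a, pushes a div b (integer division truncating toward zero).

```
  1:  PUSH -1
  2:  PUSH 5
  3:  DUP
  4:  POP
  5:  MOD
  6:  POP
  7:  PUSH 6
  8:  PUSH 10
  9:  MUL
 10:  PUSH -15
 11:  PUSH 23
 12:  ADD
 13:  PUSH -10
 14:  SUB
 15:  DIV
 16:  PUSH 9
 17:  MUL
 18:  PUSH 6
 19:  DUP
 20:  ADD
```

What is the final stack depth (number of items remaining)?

PUSH -1  -> [-1]
PUSH 5   -> [-1, 5]
DUP      -> [-1, 5, 5]
POP      -> [-1, 5]
MOD      -> [-1]
POP      -> []
PUSH 6   -> [6]
PUSH 10  -> [6, 10]
MUL      -> [60]
PUSH -15 -> [60, -15]
PUSH 23  -> [60, -15, 23]
ADD      -> [60, 8]
PUSH -10 -> [60, 8, -10]
SUB      -> [60, 18]
DIV      -> [3]
PUSH 9   -> [3, 9]
MUL      -> [27]
PUSH 6   -> [27, 6]
DUP      -> [27, 6, 6]
ADD      -> [27, 12]

2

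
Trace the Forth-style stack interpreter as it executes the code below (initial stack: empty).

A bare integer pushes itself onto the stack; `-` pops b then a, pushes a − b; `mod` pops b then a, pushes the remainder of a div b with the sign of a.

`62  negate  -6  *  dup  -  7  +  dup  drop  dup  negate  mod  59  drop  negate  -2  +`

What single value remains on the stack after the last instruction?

62     → [62]
negate → [-62]
-6     → [-62, -6]
*      → [372]
dup    → [372, 372]
-      → [0]
7      → [0, 7]
+      → [7]
dup    → [7, 7]
drop   → [7]
dup    → [7, 7]
negate → [7, -7]
mod    → [0]
59     → [0, 59]
drop   → [0]
negate → [0]
-2     → [0, -2]
+      → [-2]

-2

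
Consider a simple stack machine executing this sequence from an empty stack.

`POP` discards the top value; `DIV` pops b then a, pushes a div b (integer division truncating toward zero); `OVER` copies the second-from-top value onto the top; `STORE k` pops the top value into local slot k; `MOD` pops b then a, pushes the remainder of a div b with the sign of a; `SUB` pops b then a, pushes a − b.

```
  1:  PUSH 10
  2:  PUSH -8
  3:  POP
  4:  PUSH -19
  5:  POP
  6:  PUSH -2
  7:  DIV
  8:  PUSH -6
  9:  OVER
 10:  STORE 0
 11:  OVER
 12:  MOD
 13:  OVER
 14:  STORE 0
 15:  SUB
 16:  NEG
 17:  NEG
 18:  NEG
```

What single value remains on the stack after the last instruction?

PUSH 10  → [10]
PUSH -8  → [10, -8]
POP      → [10]
PUSH -19 → [10, -19]
POP      → [10]
PUSH -2  → [10, -2]
DIV      → [-5]
PUSH -6  → [-5, -6]
OVER     → [-5, -6, -5]
STORE 0  → [-5, -6]
OVER     → [-5, -6, -5]
MOD      → [-5, -1]
OVER     → [-5, -1, -5]
STORE 0  → [-5, -1]
SUB      → [-4]
NEG      → [4]
NEG      → [-4]
NEG      → [4]

4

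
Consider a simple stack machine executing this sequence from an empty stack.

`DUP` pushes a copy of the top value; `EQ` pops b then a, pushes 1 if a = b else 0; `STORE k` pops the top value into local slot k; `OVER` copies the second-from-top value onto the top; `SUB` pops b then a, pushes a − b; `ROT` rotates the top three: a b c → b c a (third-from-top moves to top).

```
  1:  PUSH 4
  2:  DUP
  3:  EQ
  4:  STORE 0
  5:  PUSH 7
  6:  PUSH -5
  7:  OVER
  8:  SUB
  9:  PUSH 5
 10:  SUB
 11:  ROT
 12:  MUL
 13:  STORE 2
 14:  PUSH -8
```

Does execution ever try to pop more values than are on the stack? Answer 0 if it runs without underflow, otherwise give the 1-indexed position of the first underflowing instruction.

11

PUSH 4  → [4]
DUP     → [4, 4]
EQ      → [1]
STORE 0 → []
PUSH 7  → [7]
PUSH -5 → [7, -5]
OVER    → [7, -5, 7]
SUB     → [7, -12]
PUSH 5  → [7, -12, 5]
SUB     → [7, -17]
ROT  — needs 3 operands, stack has 2 → underflow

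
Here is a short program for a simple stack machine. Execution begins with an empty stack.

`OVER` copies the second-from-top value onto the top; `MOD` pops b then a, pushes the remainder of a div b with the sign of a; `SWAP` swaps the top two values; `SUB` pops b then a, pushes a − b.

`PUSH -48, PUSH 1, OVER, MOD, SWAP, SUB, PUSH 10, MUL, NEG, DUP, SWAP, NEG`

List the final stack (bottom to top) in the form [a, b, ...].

PUSH -48 -> [-48]
PUSH 1   -> [-48, 1]
OVER     -> [-48, 1, -48]
MOD      -> [-48, 1]
SWAP     -> [1, -48]
SUB      -> [49]
PUSH 10  -> [49, 10]
MUL      -> [490]
NEG      -> [-490]
DUP      -> [-490, -490]
SWAP     -> [-490, -490]
NEG      -> [-490, 490]

[-490, 490]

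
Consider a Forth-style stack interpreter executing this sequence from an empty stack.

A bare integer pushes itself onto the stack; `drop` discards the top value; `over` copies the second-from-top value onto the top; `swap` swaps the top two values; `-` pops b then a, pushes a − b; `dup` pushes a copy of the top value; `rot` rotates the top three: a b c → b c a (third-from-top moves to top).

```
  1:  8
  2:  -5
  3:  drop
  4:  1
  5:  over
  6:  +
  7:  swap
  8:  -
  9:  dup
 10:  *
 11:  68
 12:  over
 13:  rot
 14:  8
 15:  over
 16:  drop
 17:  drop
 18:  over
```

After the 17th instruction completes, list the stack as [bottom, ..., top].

[68, 1, 1]

8    -> 8
-5   -> 8 -5
drop -> 8
1    -> 8 1
over -> 8 1 8
+    -> 8 9
swap -> 9 8
-    -> 1
dup  -> 1 1
*    -> 1
68   -> 1 68
over -> 1 68 1
rot  -> 68 1 1
8    -> 68 1 1 8
over -> 68 1 1 8 1
drop -> 68 1 1 8
drop -> 68 1 1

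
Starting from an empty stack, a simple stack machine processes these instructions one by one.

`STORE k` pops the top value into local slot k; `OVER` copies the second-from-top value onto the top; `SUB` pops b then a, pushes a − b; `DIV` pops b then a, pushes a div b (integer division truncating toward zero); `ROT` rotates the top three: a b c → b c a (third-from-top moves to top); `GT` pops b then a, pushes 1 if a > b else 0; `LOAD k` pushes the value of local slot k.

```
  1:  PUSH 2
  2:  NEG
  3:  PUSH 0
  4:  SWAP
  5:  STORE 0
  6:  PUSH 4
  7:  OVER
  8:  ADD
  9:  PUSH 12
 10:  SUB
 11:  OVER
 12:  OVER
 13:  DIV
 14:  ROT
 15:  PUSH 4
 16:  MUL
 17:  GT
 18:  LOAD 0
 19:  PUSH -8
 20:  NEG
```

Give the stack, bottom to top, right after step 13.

[0, -8, 0]

PUSH 2  -> 2
NEG     -> -2
PUSH 0  -> -2 0
SWAP    -> 0 -2
STORE 0 -> 0
PUSH 4  -> 0 4
OVER    -> 0 4 0
ADD     -> 0 4
PUSH 12 -> 0 4 12
SUB     -> 0 -8
OVER    -> 0 -8 0
OVER    -> 0 -8 0 -8
DIV     -> 0 -8 0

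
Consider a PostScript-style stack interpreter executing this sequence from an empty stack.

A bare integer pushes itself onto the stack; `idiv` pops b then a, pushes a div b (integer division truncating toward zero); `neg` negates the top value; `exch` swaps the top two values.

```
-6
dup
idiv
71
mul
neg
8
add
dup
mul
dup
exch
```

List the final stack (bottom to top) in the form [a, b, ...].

[3969, 3969]

-6   -> -6
dup  -> -6 -6
idiv -> 1
71   -> 1 71
mul  -> 71
neg  -> -71
8    -> -71 8
add  -> -63
dup  -> -63 -63
mul  -> 3969
dup  -> 3969 3969
exch -> 3969 3969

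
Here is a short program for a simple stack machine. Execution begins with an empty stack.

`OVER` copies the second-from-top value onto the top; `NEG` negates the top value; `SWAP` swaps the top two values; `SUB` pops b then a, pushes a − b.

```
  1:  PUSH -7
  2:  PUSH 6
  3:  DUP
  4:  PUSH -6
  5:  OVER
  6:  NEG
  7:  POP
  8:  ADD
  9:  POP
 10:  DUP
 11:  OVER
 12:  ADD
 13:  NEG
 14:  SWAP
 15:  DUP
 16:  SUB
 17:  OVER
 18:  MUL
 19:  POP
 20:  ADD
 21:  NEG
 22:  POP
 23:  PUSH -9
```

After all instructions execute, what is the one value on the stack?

PUSH -7 : -7
PUSH 6  : -7 6
DUP     : -7 6 6
PUSH -6 : -7 6 6 -6
OVER    : -7 6 6 -6 6
NEG     : -7 6 6 -6 -6
POP     : -7 6 6 -6
ADD     : -7 6 0
POP     : -7 6
DUP     : -7 6 6
OVER    : -7 6 6 6
ADD     : -7 6 12
NEG     : -7 6 -12
SWAP    : -7 -12 6
DUP     : -7 -12 6 6
SUB     : -7 -12 0
OVER    : -7 -12 0 -12
MUL     : -7 -12 0
POP     : -7 -12
ADD     : -19
NEG     : 19
POP     : (empty)
PUSH -9 : -9

-9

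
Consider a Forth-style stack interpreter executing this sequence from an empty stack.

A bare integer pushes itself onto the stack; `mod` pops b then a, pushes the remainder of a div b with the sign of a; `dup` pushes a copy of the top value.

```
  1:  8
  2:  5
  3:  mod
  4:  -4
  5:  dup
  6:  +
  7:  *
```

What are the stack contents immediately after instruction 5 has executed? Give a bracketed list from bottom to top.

[3, -4, -4]

8    [8]
5    [8, 5]
mod  [3]
-4   [3, -4]
dup  [3, -4, -4]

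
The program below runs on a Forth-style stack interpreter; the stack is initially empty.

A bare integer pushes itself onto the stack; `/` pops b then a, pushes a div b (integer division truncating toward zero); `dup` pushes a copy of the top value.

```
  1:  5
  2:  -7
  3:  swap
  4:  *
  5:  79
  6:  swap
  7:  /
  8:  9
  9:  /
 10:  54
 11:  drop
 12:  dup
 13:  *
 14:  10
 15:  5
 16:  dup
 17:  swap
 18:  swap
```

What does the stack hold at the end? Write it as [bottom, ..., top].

[0, 10, 5, 5]

5    -> [5]
-7   -> [5, -7]
swap -> [-7, 5]
*    -> [-35]
79   -> [-35, 79]
swap -> [79, -35]
/    -> [-2]
9    -> [-2, 9]
/    -> [0]
54   -> [0, 54]
drop -> [0]
dup  -> [0, 0]
*    -> [0]
10   -> [0, 10]
5    -> [0, 10, 5]
dup  -> [0, 10, 5, 5]
swap -> [0, 10, 5, 5]
swap -> [0, 10, 5, 5]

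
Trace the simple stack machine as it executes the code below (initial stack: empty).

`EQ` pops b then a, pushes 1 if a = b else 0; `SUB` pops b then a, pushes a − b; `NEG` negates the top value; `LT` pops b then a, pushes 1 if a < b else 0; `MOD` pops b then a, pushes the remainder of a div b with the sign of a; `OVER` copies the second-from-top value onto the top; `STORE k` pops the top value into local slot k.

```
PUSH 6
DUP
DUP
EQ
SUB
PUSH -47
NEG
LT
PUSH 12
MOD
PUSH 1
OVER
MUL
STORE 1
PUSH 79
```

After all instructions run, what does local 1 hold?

PUSH 6    [6]
DUP       [6, 6]
DUP       [6, 6, 6]
EQ        [6, 1]
SUB       [5]
PUSH -47  [5, -47]
NEG       [5, 47]
LT        [1]
PUSH 12   [1, 12]
MOD       [1]
PUSH 1    [1, 1]
OVER      [1, 1, 1]
MUL       [1, 1]
STORE 1   [1]
PUSH 79   [1, 79]

1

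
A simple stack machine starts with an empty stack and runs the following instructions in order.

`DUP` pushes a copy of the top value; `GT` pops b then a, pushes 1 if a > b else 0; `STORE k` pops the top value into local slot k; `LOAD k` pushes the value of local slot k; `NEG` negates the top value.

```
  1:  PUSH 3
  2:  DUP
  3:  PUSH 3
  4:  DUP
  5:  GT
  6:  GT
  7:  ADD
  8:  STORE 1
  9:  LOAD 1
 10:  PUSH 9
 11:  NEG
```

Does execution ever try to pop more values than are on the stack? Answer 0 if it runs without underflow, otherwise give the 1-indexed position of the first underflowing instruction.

0

PUSH 3   3
DUP      3 3
PUSH 3   3 3 3
DUP      3 3 3 3
GT       3 3 0
GT       3 1
ADD      4
STORE 1  (empty)
LOAD 1   4
PUSH 9   4 9
NEG      4 -9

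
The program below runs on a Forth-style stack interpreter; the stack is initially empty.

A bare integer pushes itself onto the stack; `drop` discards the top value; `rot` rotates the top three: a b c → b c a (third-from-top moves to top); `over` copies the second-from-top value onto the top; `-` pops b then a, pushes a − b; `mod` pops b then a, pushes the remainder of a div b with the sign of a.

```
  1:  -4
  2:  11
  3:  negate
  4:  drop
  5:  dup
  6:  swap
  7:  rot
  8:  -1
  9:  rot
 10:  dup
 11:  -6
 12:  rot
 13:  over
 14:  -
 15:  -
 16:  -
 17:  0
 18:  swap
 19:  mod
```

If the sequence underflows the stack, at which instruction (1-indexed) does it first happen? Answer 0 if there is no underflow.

-4     : [-4]
11     : [-4, 11]
negate : [-4, -11]
drop   : [-4]
dup    : [-4, -4]
swap   : [-4, -4]
rot  — needs 3 operands, stack has 2 → underflow

7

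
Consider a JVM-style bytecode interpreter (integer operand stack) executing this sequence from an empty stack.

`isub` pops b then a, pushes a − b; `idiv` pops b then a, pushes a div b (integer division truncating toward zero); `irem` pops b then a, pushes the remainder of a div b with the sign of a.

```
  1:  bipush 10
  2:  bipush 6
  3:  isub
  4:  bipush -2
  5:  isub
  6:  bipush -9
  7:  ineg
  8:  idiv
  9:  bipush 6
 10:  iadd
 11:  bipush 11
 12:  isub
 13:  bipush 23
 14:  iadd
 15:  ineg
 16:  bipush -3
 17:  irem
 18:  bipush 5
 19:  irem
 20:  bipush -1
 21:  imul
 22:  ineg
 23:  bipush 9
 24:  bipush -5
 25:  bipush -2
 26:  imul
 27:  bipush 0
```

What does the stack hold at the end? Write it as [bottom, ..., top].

bipush 10  [10]
bipush 6   [10, 6]
isub       [4]
bipush -2  [4, -2]
isub       [6]
bipush -9  [6, -9]
ineg       [6, 9]
idiv       [0]
bipush 6   [0, 6]
iadd       [6]
bipush 11  [6, 11]
isub       [-5]
bipush 23  [-5, 23]
iadd       [18]
ineg       [-18]
bipush -3  [-18, -3]
irem       [0]
bipush 5   [0, 5]
irem       [0]
bipush -1  [0, -1]
imul       [0]
ineg       [0]
bipush 9   [0, 9]
bipush -5  [0, 9, -5]
bipush -2  [0, 9, -5, -2]
imul       [0, 9, 10]
bipush 0   [0, 9, 10, 0]

[0, 9, 10, 0]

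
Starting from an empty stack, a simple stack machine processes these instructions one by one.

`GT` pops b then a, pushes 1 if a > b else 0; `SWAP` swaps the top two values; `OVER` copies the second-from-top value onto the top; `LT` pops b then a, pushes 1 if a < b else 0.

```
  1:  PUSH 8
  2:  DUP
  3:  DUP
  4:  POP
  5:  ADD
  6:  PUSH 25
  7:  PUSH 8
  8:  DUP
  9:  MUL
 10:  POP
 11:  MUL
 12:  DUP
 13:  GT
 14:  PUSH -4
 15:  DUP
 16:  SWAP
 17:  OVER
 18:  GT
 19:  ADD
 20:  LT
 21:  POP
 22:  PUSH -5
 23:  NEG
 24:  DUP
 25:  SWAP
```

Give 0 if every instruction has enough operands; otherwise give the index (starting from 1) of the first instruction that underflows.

0

PUSH 8  : [8]
DUP     : [8, 8]
DUP     : [8, 8, 8]
POP     : [8, 8]
ADD     : [16]
PUSH 25 : [16, 25]
PUSH 8  : [16, 25, 8]
DUP     : [16, 25, 8, 8]
MUL     : [16, 25, 64]
POP     : [16, 25]
MUL     : [400]
DUP     : [400, 400]
GT      : [0]
PUSH -4 : [0, -4]
DUP     : [0, -4, -4]
SWAP    : [0, -4, -4]
OVER    : [0, -4, -4, -4]
GT      : [0, -4, 0]
ADD     : [0, -4]
LT      : [0]
POP     : []
PUSH -5 : [-5]
NEG     : [5]
DUP     : [5, 5]
SWAP    : [5, 5]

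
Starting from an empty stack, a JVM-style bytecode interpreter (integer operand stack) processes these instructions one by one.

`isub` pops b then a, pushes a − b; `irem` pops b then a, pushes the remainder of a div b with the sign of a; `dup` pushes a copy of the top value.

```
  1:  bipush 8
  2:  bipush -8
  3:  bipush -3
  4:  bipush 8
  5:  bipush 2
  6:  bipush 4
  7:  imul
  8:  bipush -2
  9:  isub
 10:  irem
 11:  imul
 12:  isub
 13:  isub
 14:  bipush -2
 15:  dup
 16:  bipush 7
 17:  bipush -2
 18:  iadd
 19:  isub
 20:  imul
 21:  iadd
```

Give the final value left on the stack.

6

bipush 8  : 8
bipush -8 : 8 -8
bipush -3 : 8 -8 -3
bipush 8  : 8 -8 -3 8
bipush 2  : 8 -8 -3 8 2
bipush 4  : 8 -8 -3 8 2 4
imul      : 8 -8 -3 8 8
bipush -2 : 8 -8 -3 8 8 -2
isub      : 8 -8 -3 8 10
irem      : 8 -8 -3 8
imul      : 8 -8 -24
isub      : 8 16
isub      : -8
bipush -2 : -8 -2
dup       : -8 -2 -2
bipush 7  : -8 -2 -2 7
bipush -2 : -8 -2 -2 7 -2
iadd      : -8 -2 -2 5
isub      : -8 -2 -7
imul      : -8 14
iadd      : 6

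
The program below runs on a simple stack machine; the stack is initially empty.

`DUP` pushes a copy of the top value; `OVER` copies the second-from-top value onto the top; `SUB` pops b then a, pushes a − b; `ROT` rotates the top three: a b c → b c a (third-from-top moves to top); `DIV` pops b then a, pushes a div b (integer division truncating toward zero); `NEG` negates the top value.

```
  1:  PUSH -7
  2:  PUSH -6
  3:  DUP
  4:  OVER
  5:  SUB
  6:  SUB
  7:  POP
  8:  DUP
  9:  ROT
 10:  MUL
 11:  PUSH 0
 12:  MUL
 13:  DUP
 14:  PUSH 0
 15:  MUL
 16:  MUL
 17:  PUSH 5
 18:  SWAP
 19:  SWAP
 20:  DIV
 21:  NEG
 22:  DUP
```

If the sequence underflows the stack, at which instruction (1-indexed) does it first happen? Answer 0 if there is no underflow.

PUSH -7  [-7]
PUSH -6  [-7, -6]
DUP      [-7, -6, -6]
OVER     [-7, -6, -6, -6]
SUB      [-7, -6, 0]
SUB      [-7, -6]
POP      [-7]
DUP      [-7, -7]
ROT  — needs 3 operands, stack has 2 → underflow

9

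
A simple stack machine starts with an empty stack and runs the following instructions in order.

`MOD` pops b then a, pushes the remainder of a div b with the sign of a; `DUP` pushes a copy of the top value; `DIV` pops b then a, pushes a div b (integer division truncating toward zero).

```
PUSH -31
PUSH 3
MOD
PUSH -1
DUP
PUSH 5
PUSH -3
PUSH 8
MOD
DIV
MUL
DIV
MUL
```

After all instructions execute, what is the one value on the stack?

1

PUSH -31 -> -31
PUSH 3   -> -31 3
MOD      -> -1
PUSH -1  -> -1 -1
DUP      -> -1 -1 -1
PUSH 5   -> -1 -1 -1 5
PUSH -3  -> -1 -1 -1 5 -3
PUSH 8   -> -1 -1 -1 5 -3 8
MOD      -> -1 -1 -1 5 -3
DIV      -> -1 -1 -1 -1
MUL      -> -1 -1 1
DIV      -> -1 -1
MUL      -> 1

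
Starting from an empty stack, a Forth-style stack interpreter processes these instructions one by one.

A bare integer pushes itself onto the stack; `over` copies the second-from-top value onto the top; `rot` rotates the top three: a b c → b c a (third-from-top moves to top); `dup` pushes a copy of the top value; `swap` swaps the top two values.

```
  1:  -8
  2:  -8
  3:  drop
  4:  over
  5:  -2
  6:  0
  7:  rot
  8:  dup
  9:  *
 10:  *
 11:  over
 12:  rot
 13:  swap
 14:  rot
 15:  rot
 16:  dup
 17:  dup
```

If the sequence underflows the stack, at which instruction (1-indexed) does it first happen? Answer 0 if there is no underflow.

-8    [-8]
-8    [-8, -8]
drop  [-8]
over  — needs 2 operands, stack has 1 → underflow

4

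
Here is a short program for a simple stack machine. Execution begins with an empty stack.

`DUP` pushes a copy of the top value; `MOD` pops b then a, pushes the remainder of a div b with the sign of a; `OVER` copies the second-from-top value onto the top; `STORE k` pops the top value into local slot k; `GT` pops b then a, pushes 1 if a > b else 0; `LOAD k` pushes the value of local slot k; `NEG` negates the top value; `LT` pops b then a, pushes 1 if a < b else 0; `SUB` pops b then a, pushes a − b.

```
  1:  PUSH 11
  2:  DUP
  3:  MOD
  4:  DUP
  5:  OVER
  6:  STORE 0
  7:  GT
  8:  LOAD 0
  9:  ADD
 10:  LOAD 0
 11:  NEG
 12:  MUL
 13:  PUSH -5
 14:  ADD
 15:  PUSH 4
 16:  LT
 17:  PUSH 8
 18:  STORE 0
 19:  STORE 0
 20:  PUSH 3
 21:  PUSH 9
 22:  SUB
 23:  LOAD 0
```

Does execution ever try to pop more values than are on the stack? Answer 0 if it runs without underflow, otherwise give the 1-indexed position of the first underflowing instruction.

0

PUSH 11  11
DUP      11 11
MOD      0
DUP      0 0
OVER     0 0 0
STORE 0  0 0
GT       0
LOAD 0   0 0
ADD      0
LOAD 0   0 0
NEG      0 0
MUL      0
PUSH -5  0 -5
ADD      -5
PUSH 4   -5 4
LT       1
PUSH 8   1 8
STORE 0  1
STORE 0  (empty)
PUSH 3   3
PUSH 9   3 9
SUB      -6
LOAD 0   -6 1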